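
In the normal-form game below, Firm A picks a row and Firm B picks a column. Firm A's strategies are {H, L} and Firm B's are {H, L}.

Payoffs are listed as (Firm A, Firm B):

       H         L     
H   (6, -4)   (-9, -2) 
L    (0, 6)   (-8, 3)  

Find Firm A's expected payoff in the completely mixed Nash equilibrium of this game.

-48/7

First find y, the probability Firm B plays H, from Firm A's indifference between H and L: 6y − 9(1−y) = −8(1−y), giving y = 1/7.
Since Firm A is indifferent in equilibrium, Firm A's expected payoff equals the payoff from either row against (1/7, 6/7). Using H: 6(1/7) − 9(6/7) = -48/7.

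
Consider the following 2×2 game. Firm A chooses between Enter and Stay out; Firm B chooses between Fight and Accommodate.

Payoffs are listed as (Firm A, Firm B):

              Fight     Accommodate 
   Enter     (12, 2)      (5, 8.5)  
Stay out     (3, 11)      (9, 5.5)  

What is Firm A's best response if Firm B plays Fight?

Enter

Against Fight, Firm A earns 12 from Enter and 3 from Stay out.
So Enter is the best response.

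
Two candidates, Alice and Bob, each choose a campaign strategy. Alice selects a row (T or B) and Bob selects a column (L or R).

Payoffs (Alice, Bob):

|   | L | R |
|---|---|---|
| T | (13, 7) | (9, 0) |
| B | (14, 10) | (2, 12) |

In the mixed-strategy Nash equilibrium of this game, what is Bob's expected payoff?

28/3

First find p, the probability Alice plays T, from Bob's indifference between L and R: 7p + 10(1−p) = 12(1−p), giving p = 2/9.
Since Bob is indifferent in equilibrium, Bob's expected payoff equals the payoff from either column against (2/9, 7/9). Using L: 7(2/9) + 10(7/9) = 28/3.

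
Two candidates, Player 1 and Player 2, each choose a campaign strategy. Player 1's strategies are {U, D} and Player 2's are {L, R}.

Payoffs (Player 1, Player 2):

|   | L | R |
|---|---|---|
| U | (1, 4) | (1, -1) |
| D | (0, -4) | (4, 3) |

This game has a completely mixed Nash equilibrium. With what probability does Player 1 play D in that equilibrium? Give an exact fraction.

Let x be the probability that Player 1 plays U. In a completely mixed equilibrium, Player 2 must be indifferent between L and R.
Player 2's expected payoff from L is 4x − 4(1−x); from R it is −x + 3(1−x).
Setting these equal: 8x − 4 = −4x + 3, so x = 7/12.
Therefore Player 1 plays D with probability 1 − 7/12 = 5/12.

5/12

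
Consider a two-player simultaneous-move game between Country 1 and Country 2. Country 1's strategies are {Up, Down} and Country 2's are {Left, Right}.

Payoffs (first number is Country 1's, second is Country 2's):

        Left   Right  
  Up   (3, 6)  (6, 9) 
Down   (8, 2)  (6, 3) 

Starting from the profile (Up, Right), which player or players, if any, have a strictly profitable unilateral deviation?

Neither

Country 1 at (Up, Right) earns 6; deviating to Down yields 6 — not better.
Country 2 earns 9; deviating to Left yields 6 — not better.
Neither player can strictly improve; the profile is a Nash equilibrium.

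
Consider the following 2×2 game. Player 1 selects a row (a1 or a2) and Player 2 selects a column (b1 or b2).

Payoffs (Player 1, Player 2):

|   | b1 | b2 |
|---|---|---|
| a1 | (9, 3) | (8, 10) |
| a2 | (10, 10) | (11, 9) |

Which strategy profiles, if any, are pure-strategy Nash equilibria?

(a1, b1): Player 1 prefers a2 (10 > 9); Player 2 prefers b2 (10 > 3) — not an equilibrium.
(a1, b2): Player 1 prefers a2 (11 > 8) — not an equilibrium.
(a2, b1): Player 1 gets 10 ≥ 9 from a1, and Player 2 gets 10 ≥ 9 from b2 — Nash equilibrium.
(a2, b2): Player 2 prefers b1 (10 > 9) — not an equilibrium.

(a2, b1)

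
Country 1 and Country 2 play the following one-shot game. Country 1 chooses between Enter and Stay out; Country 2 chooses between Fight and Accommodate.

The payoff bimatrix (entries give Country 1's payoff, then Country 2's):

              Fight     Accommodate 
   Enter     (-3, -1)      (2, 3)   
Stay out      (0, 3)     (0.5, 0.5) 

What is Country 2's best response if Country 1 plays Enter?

Accommodate

Against Enter, Country 2 earns -1 from Fight and 3 from Accommodate.
So Accommodate is the best response.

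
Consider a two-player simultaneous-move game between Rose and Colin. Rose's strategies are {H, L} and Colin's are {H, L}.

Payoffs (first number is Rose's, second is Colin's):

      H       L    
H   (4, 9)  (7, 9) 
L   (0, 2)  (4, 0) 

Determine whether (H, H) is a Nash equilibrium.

Yes

At (H, H), Rose earns 4; switching to L would give 0, so Rose has no profitable deviation.
Colin earns 9; switching to L would give 9, so Colin has no profitable deviation.
Neither player can gain by a unilateral deviation, so this profile is a Nash equilibrium.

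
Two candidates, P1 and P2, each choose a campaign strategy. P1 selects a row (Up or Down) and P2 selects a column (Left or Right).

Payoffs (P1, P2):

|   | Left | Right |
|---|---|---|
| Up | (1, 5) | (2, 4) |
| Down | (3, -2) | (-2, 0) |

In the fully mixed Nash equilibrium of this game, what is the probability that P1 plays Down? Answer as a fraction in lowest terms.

1/3

Let r be the probability that P1 plays Up. In a completely mixed equilibrium, P2 must be indifferent between Left and Right.
P2's expected payoff from Left is 5r − 2(1−r); from Right it is 4r.
Setting these equal: 7r − 2 = 4r, so r = 2/3.
Therefore P1 plays Down with probability 1 − 2/3 = 1/3.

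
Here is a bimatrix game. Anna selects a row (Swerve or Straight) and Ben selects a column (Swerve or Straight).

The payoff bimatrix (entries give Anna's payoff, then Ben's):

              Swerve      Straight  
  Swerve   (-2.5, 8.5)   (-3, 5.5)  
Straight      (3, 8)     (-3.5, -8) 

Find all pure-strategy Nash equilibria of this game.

(Swerve, Swerve): Anna prefers Straight (3 > -2.5) — not an equilibrium.
(Swerve, Straight): Ben prefers Swerve (8.5 > 5.5) — not an equilibrium.
(Straight, Swerve): Anna gets 3 ≥ -2.5 from Swerve, and Ben gets 8 ≥ -8 from Straight — Nash equilibrium.
(Straight, Straight): Anna prefers Swerve (-3 > -3.5); Ben prefers Swerve (8 > -8) — not an equilibrium.

(Straight, Swerve)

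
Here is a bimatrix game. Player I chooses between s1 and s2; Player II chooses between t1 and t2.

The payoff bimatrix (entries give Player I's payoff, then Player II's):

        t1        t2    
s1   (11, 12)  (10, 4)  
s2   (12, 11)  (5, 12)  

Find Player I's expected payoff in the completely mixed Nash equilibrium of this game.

First find y, the probability Player II plays t1, from Player I's indifference between s1 and s2: 11y + 10(1−y) = 12y + 5(1−y), giving y = 5/6.
Since Player I is indifferent in equilibrium, Player I's expected payoff equals the payoff from either row against (5/6, 1/6). Using s1: 11(5/6) + 10(1/6) = 65/6.

65/6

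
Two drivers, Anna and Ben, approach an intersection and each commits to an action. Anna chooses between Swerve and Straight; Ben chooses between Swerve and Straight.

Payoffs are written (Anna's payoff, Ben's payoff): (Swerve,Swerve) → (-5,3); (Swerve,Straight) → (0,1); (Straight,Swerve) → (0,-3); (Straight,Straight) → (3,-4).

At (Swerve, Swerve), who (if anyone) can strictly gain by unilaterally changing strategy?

Anna

Anna at (Swerve, Swerve) earns -5; deviating to Straight yields 0 — a strict improvement.
Ben earns 3; deviating to Straight yields 1 — not better.
Only Anna has a strictly profitable deviation.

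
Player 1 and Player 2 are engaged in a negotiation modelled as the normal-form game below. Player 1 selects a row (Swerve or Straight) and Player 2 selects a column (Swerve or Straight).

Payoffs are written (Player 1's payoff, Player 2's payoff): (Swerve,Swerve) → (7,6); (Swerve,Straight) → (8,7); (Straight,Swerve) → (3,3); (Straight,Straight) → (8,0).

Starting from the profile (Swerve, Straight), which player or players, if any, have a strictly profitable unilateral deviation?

Neither

Player 1 at (Swerve, Straight) earns 8; deviating to Straight yields 8 — not better.
Player 2 earns 7; deviating to Swerve yields 6 — not better.
Neither player can strictly improve; the profile is a Nash equilibrium.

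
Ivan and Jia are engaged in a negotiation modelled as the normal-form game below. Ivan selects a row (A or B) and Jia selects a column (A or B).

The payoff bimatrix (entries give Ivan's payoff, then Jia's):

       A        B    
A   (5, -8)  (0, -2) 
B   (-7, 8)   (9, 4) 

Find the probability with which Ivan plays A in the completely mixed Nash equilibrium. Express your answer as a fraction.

2/5

Let r be the probability that Ivan plays A. In a completely mixed equilibrium, Jia must be indifferent between A and B.
Jia's expected payoff from A is −8r + 8(1−r); from B it is −2r + 4(1−r).
Setting these equal: −16r + 8 = −6r + 4, so r = 2/5.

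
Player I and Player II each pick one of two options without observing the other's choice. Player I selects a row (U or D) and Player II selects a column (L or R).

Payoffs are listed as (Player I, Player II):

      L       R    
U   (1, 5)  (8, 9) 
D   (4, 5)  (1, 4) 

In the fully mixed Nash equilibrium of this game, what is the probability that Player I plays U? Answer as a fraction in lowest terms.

Let r be the probability that Player I plays U. In a completely mixed equilibrium, Player II must be indifferent between L and R.
Player II's expected payoff from L is 5r + 5(1−r); from R it is 9r + 4(1−r).
Setting these equal: 5 = 5r + 4, so r = 1/5.

1/5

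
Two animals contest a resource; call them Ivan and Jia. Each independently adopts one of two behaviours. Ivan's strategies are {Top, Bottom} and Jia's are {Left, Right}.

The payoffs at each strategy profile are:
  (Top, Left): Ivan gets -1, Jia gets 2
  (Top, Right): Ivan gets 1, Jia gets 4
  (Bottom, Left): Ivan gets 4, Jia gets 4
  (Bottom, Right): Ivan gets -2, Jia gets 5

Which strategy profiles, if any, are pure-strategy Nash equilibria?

(Top, Right)

(Top, Left): Ivan prefers Bottom (4 > -1); Jia prefers Right (4 > 2) — not an equilibrium.
(Top, Right): Ivan gets 1 ≥ -2 from Bottom, and Jia gets 4 ≥ 2 from Left — Nash equilibrium.
(Bottom, Left): Jia prefers Right (5 > 4) — not an equilibrium.
(Bottom, Right): Ivan prefers Top (1 > -2) — not an equilibrium.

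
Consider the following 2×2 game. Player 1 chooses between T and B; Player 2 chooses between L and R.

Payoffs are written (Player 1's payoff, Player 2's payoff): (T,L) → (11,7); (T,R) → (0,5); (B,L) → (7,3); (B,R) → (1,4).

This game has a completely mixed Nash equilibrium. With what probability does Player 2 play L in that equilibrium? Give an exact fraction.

1/5

Let c be the probability that Player 2 plays L. In a completely mixed equilibrium, Player 1 must be indifferent between T and B.
Player 1's expected payoff from T is 11c; from B it is 7c + (1−c).
Setting these equal: 11c = 6c + 1, so c = 1/5.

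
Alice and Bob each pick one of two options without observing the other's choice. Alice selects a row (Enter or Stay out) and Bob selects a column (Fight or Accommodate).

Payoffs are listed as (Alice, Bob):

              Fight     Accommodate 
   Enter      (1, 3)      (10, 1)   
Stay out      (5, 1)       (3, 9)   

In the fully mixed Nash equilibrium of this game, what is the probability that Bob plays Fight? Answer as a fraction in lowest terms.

7/11

Let y be the probability that Bob plays Fight. In a completely mixed equilibrium, Alice must be indifferent between Enter and Stay out.
Alice's expected payoff from Enter is y + 10(1−y); from Stay out it is 5y + 3(1−y).
Setting these equal: −9y + 10 = 2y + 3, so y = 7/11.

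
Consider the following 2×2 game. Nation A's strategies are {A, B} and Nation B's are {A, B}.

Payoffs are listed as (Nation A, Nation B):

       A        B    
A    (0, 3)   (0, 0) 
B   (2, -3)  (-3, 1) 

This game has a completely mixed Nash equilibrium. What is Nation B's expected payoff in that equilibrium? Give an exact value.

First find p, the probability Nation A plays A, from Nation B's indifference between A and B: 3p − 3(1−p) = (1−p), giving p = 4/7.
Since Nation B is indifferent in equilibrium, Nation B's expected payoff equals the payoff from either column against (4/7, 3/7). Using A: 3(4/7) − 3(3/7) = 3/7.

3/7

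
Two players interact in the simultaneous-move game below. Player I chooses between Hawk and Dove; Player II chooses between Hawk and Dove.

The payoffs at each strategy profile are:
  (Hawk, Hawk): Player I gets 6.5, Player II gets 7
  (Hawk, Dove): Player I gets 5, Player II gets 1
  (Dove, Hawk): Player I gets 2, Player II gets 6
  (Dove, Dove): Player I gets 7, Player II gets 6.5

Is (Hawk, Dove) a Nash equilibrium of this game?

No

At (Hawk, Dove), Player I earns 5; switching to Dove would give 7, so Player I would deviate.
Player II earns 1; switching to Hawk would give 7, so Player II would deviate.
Since at least one player can profitably deviate, this is not a Nash equilibrium.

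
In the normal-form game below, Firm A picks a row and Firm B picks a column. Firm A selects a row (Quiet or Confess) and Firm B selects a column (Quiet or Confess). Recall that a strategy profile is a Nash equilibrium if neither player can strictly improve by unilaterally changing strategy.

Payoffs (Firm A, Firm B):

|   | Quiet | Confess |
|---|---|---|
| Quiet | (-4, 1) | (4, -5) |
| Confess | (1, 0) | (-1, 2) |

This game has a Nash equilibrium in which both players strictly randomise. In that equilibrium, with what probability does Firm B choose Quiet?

1/2

Let c be the probability that Firm B plays Quiet. In a completely mixed equilibrium, Firm A must be indifferent between Quiet and Confess.
Firm A's expected payoff from Quiet is −4c + 4(1−c); from Confess it is c − (1−c).
Setting these equal: −8c + 4 = 2c − 1, so c = 1/2.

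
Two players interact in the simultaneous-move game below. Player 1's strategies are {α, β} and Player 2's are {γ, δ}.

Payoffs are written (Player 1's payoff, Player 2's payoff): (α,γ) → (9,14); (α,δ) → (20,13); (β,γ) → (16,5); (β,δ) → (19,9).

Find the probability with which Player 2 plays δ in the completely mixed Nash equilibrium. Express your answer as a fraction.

Let c be the probability that Player 2 plays γ. In a completely mixed equilibrium, Player 1 must be indifferent between α and β.
Player 1's expected payoff from α is 9c + 20(1−c); from β it is 16c + 19(1−c).
Setting these equal: −11c + 20 = −3c + 19, so c = 1/8.
Therefore Player 2 plays δ with probability 1 − 1/8 = 7/8.

7/8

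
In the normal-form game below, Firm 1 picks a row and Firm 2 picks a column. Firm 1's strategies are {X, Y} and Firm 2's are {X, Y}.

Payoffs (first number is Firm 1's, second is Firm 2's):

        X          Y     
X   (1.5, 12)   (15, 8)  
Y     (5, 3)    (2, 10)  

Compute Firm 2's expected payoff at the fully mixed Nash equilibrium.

96/11

First find x, the probability Firm 1 plays X, from Firm 2's indifference between X and Y: 12x + 3(1−x) = 8x + 10(1−x), giving x = 7/11.
Since Firm 2 is indifferent in equilibrium, Firm 2's expected payoff equals the payoff from either column against (7/11, 4/11). Using X: 12(7/11) + 3(4/11) = 96/11.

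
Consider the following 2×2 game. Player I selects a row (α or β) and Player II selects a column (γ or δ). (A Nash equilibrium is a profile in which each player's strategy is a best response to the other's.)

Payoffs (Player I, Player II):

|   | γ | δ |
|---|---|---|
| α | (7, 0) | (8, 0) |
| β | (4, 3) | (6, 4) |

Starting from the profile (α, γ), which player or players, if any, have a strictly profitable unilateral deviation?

Player I at (α, γ) earns 7; deviating to β yields 4 — not better.
Player II earns 0; deviating to δ yields 0 — not better.
Neither player can strictly improve; the profile is a Nash equilibrium.

Neither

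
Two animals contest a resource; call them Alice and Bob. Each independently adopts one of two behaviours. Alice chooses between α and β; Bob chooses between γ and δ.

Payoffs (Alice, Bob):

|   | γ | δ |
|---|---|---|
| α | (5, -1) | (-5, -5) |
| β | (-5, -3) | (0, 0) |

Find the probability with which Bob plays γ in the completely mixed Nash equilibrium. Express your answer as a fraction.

1/3

Let c be the probability that Bob plays γ. In a completely mixed equilibrium, Alice must be indifferent between α and β.
Alice's expected payoff from α is 5c − 5(1−c); from β it is −5c.
Setting these equal: 10c − 5 = −5c, so c = 1/3.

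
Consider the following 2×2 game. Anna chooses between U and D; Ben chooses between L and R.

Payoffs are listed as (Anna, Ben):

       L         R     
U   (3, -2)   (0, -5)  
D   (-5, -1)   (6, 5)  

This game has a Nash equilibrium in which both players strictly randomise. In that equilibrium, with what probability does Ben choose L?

Let y be the probability that Ben plays L. In a completely mixed equilibrium, Anna must be indifferent between U and D.
Anna's expected payoff from U is 3y; from D it is −5y + 6(1−y).
Setting these equal: 3y = −11y + 6, so y = 3/7.

3/7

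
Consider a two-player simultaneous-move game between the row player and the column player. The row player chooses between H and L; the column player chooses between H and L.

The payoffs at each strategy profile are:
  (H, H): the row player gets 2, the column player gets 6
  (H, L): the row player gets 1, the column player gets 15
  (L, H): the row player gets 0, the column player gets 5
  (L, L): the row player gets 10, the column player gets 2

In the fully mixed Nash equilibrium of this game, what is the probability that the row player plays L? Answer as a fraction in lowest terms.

3/4

Let r be the probability that the row player plays H. In a completely mixed equilibrium, the column player must be indifferent between H and L.
The column player's expected payoff from H is 6r + 5(1−r); from L it is 15r + 2(1−r).
Setting these equal: r + 5 = 13r + 2, so r = 1/4.
Therefore the row player plays L with probability 1 − 1/4 = 3/4.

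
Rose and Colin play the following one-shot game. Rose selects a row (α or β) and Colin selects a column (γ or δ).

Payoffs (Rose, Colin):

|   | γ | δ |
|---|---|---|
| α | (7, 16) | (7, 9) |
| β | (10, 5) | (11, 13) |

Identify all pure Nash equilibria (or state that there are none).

(β, δ)

(α, γ): Rose prefers β (10 > 7) — not an equilibrium.
(α, δ): Rose prefers β (11 > 7); Colin prefers γ (16 > 9) — not an equilibrium.
(β, γ): Colin prefers δ (13 > 5) — not an equilibrium.
(β, δ): Rose gets 11 ≥ 7 from α, and Colin gets 13 ≥ 5 from γ — Nash equilibrium.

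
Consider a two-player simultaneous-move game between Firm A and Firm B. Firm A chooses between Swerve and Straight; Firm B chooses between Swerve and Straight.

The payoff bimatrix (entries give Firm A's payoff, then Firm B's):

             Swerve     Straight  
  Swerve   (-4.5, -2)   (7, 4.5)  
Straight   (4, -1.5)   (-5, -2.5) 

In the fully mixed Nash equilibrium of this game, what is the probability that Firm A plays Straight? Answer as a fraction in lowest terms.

13/15

Let p be the probability that Firm A plays Swerve. In a completely mixed equilibrium, Firm B must be indifferent between Swerve and Straight.
Firm B's expected payoff from Swerve is −2p − 1.5(1−p); from Straight it is 4.5p − 2.5(1−p).
Setting these equal: −0.5p − 1.5 = 7p − 2.5, so p = 2/15.
Therefore Firm A plays Straight with probability 1 − 2/15 = 13/15.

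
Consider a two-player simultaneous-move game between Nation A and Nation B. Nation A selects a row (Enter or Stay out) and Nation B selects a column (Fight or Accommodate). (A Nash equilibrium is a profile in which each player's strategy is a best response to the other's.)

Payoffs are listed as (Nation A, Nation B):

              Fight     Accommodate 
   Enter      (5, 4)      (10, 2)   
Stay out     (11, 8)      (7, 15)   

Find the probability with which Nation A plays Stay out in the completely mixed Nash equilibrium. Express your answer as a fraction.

2/9

Let p be the probability that Nation A plays Enter. In a completely mixed equilibrium, Nation B must be indifferent between Fight and Accommodate.
Nation B's expected payoff from Fight is 4p + 8(1−p); from Accommodate it is 2p + 15(1−p).
Setting these equal: −4p + 8 = −13p + 15, so p = 7/9.
Therefore Nation A plays Stay out with probability 1 − 7/9 = 2/9.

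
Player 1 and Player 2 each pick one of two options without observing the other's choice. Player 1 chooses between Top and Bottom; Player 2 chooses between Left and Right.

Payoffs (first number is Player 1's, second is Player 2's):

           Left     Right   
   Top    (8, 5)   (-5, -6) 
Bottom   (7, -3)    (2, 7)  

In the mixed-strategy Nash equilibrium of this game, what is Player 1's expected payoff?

51/8

First find y, the probability Player 2 plays Left, from Player 1's indifference between Top and Bottom: 8y − 5(1−y) = 7y + 2(1−y), giving y = 7/8.
Since Player 1 is indifferent in equilibrium, Player 1's expected payoff equals the payoff from either row against (7/8, 1/8). Using Top: 8(7/8) − 5(1/8) = 51/8.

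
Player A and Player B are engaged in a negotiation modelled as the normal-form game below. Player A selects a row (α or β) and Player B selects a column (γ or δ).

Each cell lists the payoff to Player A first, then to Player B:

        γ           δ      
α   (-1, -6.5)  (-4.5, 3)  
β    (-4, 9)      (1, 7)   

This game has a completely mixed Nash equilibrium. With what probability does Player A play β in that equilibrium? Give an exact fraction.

Let r be the probability that Player A plays α. In a completely mixed equilibrium, Player B must be indifferent between γ and δ.
Player B's expected payoff from γ is −6.5r + 9(1−r); from δ it is 3r + 7(1−r).
Setting these equal: −15.5r + 9 = −4r + 7, so r = 4/23.
Therefore Player A plays β with probability 1 − 4/23 = 19/23.

19/23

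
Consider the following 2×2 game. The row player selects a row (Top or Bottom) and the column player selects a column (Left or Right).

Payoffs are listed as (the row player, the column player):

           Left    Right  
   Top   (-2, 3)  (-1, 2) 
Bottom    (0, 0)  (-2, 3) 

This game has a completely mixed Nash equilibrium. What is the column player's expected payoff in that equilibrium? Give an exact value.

9/4

First find x, the probability the row player plays Top, from the column player's indifference between Left and Right: 3x = 2x + 3(1−x), giving x = 3/4.
Since the column player is indifferent in equilibrium, the column player's expected payoff equals the payoff from either column against (3/4, 1/4). Using Left: 3(3/4) = 9/4.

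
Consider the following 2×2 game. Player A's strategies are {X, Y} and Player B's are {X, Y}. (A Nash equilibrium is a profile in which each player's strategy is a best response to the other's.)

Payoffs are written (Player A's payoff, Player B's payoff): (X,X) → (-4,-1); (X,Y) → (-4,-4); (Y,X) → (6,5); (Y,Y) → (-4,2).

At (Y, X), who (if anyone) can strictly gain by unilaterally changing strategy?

Player A at (Y, X) earns 6; deviating to X yields -4 — not better.
Player B earns 5; deviating to Y yields 2 — not better.
Neither player can strictly improve; the profile is a Nash equilibrium.

Neither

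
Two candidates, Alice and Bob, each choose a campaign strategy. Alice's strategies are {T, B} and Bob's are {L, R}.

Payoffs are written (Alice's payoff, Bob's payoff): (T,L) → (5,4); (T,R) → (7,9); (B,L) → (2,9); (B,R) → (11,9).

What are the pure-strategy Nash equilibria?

(T, L): Bob prefers R (9 > 4) — not an equilibrium.
(T, R): Alice prefers B (11 > 7) — not an equilibrium.
(B, L): Alice prefers T (5 > 2) — not an equilibrium.
(B, R): Alice gets 11 ≥ 7 from T, and Bob gets 9 ≥ 9 from L — Nash equilibrium.

(B, R)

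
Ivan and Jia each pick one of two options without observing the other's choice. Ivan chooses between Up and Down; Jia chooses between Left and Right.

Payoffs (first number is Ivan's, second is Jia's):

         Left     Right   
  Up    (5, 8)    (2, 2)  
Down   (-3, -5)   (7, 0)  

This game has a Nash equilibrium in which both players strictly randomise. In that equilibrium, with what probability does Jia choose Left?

Let y be the probability that Jia plays Left. In a completely mixed equilibrium, Ivan must be indifferent between Up and Down.
Ivan's expected payoff from Up is 5y + 2(1−y); from Down it is −3y + 7(1−y).
Setting these equal: 3y + 2 = −10y + 7, so y = 5/13.

5/13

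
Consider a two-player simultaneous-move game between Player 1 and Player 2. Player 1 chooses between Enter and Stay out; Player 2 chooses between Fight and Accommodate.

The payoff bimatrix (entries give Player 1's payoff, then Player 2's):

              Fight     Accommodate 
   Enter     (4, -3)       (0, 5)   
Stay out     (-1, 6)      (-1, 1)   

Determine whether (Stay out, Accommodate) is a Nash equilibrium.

At (Stay out, Accommodate), Player 1 earns -1; switching to Enter would give 0, so Player 1 would deviate.
Player 2 earns 1; switching to Fight would give 6, so Player 2 would deviate.
Since at least one player can profitably deviate, this is not a Nash equilibrium.

No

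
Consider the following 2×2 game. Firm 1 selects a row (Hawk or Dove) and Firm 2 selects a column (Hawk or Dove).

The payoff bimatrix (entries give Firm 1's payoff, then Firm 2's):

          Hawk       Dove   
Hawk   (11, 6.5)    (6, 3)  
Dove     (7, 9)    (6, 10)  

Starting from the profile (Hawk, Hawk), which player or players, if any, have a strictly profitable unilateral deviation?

Neither

Firm 1 at (Hawk, Hawk) earns 11; deviating to Dove yields 7 — not better.
Firm 2 earns 6.5; deviating to Dove yields 3 — not better.
Neither player can strictly improve; the profile is a Nash equilibrium.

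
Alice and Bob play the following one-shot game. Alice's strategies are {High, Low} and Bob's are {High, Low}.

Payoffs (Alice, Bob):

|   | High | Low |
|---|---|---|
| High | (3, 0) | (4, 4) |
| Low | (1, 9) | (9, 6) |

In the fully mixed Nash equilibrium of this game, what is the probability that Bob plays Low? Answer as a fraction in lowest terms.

Let q be the probability that Bob plays High. In a completely mixed equilibrium, Alice must be indifferent between High and Low.
Alice's expected payoff from High is 3q + 4(1−q); from Low it is q + 9(1−q).
Setting these equal: −q + 4 = −8q + 9, so q = 5/7.
Therefore Bob plays Low with probability 1 − 5/7 = 2/7.

2/7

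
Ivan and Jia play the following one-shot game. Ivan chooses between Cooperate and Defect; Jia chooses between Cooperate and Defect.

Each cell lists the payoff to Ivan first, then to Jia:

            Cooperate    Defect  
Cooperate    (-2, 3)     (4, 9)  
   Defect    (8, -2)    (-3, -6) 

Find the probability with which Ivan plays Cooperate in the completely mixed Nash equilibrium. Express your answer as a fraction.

Let x be the probability that Ivan plays Cooperate. In a completely mixed equilibrium, Jia must be indifferent between Cooperate and Defect.
Jia's expected payoff from Cooperate is 3x − 2(1−x); from Defect it is 9x − 6(1−x).
Setting these equal: 5x − 2 = 15x − 6, so x = 2/5.

2/5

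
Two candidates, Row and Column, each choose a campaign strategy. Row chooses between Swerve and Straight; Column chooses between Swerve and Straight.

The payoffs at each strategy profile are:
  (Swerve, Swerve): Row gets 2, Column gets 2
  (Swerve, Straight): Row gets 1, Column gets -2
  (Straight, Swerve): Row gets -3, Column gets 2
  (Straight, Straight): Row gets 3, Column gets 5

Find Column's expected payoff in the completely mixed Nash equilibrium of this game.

First find x, the probability Row plays Swerve, from Column's indifference between Swerve and Straight: 2x + 2(1−x) = −2x + 5(1−x), giving x = 3/7.
Since Column is indifferent in equilibrium, Column's expected payoff equals the payoff from either column against (3/7, 4/7). Using Swerve: 2(3/7) + 2(4/7) = 2.

2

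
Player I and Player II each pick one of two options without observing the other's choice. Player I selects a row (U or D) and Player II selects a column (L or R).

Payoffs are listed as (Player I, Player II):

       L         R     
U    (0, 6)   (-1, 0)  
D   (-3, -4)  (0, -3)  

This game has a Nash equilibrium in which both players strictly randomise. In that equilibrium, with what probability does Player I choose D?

Let r be the probability that Player I plays U. In a completely mixed equilibrium, Player II must be indifferent between L and R.
Player II's expected payoff from L is 6r − 4(1−r); from R it is −3(1−r).
Setting these equal: 10r − 4 = 3r − 3, so r = 1/7.
Therefore Player I plays D with probability 1 − 1/7 = 6/7.

6/7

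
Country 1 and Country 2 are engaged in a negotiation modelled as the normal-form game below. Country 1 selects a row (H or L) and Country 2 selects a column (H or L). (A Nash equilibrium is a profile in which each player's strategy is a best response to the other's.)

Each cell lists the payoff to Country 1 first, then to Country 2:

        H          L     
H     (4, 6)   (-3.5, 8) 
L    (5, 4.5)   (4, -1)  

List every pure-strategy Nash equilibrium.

(H, H): Country 1 prefers L (5 > 4); Country 2 prefers L (8 > 6) — not an equilibrium.
(H, L): Country 1 prefers L (4 > -3.5) — not an equilibrium.
(L, H): Country 1 gets 5 ≥ 4 from H, and Country 2 gets 4.5 ≥ -1 from L — Nash equilibrium.
(L, L): Country 2 prefers H (4.5 > -1) — not an equilibrium.

(L, H)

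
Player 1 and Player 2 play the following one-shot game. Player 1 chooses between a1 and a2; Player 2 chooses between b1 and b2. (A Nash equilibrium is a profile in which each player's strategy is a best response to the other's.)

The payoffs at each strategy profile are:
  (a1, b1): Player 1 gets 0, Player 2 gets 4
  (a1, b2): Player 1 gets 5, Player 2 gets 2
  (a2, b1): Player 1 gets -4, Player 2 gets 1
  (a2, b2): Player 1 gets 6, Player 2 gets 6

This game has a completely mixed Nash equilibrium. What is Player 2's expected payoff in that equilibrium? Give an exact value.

First find p, the probability Player 1 plays a1, from Player 2's indifference between b1 and b2: 4p + (1−p) = 2p + 6(1−p), giving p = 5/7.
Since Player 2 is indifferent in equilibrium, Player 2's expected payoff equals the payoff from either column against (5/7, 2/7). Using b1: 4(5/7) + (2/7) = 22/7.

22/7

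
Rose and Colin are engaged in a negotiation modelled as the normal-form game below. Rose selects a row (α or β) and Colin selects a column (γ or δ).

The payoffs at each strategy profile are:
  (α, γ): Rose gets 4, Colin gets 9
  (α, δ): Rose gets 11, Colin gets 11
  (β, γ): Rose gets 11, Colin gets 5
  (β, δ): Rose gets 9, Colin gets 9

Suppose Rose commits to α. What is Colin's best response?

δ

Against α, Colin earns 9 from γ and 11 from δ.
So δ is the best response.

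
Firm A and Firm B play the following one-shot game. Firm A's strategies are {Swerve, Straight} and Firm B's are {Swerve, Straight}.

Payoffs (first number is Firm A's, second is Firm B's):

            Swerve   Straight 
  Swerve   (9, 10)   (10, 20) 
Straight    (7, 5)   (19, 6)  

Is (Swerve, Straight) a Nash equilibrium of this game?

At (Swerve, Straight), Firm A earns 10; switching to Straight would give 19, so Firm A would deviate.
Firm B earns 20; switching to Swerve would give 10, so Firm B has no profitable deviation.
Since at least one player can profitably deviate, this is not a Nash equilibrium.

No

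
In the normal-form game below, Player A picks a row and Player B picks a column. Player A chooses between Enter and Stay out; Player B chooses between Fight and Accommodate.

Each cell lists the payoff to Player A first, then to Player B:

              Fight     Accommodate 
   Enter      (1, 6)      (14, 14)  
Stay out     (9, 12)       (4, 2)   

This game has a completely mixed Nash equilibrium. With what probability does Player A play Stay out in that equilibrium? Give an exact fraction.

Let x be the probability that Player A plays Enter. In a completely mixed equilibrium, Player B must be indifferent between Fight and Accommodate.
Player B's expected payoff from Fight is 6x + 12(1−x); from Accommodate it is 14x + 2(1−x).
Setting these equal: −6x + 12 = 12x + 2, so x = 5/9.
Therefore Player A plays Stay out with probability 1 − 5/9 = 4/9.

4/9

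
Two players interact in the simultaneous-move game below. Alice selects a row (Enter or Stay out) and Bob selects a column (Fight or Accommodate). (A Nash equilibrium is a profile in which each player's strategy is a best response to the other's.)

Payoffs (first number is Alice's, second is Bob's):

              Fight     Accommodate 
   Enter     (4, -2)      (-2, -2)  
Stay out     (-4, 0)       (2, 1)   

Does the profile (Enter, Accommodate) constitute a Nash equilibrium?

At (Enter, Accommodate), Alice earns -2; switching to Stay out would give 2, so Alice would deviate.
Bob earns -2; switching to Fight would give -2, so Bob has no profitable deviation.
Since at least one player can profitably deviate, this is not a Nash equilibrium.

No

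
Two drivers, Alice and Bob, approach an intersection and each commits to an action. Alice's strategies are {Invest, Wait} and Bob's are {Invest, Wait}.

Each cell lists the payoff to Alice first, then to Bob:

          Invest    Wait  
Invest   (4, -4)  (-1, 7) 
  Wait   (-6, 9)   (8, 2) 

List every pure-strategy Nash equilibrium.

none

(Invest, Invest): Bob prefers Wait (7 > -4) — not an equilibrium.
(Invest, Wait): Alice prefers Wait (8 > -1) — not an equilibrium.
(Wait, Invest): Alice prefers Invest (4 > -6) — not an equilibrium.
(Wait, Wait): Bob prefers Invest (9 > 2) — not an equilibrium.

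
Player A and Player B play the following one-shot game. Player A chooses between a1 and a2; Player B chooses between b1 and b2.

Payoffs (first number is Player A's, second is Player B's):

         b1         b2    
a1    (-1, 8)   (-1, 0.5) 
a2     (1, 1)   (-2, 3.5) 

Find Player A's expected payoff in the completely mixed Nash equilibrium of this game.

-1

First find y, the probability Player B plays b1, from Player A's indifference between a1 and a2: −y − (1−y) = y − 2(1−y), giving y = 1/3.
Since Player A is indifferent in equilibrium, Player A's expected payoff equals the payoff from either row against (1/3, 2/3). Using a1: −(1/3) − (2/3) = -1.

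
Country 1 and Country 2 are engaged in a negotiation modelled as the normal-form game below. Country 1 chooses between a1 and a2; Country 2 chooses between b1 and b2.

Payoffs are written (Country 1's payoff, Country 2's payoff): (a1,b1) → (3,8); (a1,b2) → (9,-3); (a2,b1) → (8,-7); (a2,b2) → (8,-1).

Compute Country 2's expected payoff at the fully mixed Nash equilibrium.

First find p, the probability Country 1 plays a1, from Country 2's indifference between b1 and b2: 8p − 7(1−p) = −3p − (1−p), giving p = 6/17.
Since Country 2 is indifferent in equilibrium, Country 2's expected payoff equals the payoff from either column against (6/17, 11/17). Using b1: 8(6/17) − 7(11/17) = -29/17.

-29/17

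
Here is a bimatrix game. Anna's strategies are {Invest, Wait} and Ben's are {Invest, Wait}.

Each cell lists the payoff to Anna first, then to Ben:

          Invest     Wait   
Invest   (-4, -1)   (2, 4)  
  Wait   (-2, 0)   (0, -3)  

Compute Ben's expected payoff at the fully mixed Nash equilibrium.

-3/8

First find x, the probability Anna plays Invest, from Ben's indifference between Invest and Wait: −x = 4x − 3(1−x), giving x = 3/8.
Since Ben is indifferent in equilibrium, Ben's expected payoff equals the payoff from either column against (3/8, 5/8). Using Invest: −(3/8) = -3/8.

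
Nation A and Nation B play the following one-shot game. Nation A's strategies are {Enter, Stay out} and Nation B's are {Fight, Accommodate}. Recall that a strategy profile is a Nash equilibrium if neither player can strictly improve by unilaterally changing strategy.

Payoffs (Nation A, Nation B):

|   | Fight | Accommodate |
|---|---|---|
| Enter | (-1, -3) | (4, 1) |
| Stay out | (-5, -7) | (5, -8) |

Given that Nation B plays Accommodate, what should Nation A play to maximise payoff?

Stay out

Against Accommodate, Nation A earns 4 from Enter and 5 from Stay out.
So Stay out is the best response.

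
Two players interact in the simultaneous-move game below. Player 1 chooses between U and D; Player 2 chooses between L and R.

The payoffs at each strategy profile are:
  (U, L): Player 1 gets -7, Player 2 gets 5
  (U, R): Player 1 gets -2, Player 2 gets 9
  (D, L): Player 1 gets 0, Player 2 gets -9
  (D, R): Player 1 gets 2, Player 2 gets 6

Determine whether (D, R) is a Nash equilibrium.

Yes

At (D, R), Player 1 earns 2; switching to U would give -2, so Player 1 has no profitable deviation.
Player 2 earns 6; switching to L would give -9, so Player 2 has no profitable deviation.
Neither player can gain by a unilateral deviation, so this profile is a Nash equilibrium.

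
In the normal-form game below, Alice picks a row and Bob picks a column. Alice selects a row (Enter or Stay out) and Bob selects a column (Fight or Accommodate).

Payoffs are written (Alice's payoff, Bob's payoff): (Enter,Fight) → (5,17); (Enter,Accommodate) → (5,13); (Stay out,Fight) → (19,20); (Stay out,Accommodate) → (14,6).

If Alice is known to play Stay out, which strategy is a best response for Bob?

Against Stay out, Bob earns 20 from Fight and 6 from Accommodate.
So Fight is the best response.

Fight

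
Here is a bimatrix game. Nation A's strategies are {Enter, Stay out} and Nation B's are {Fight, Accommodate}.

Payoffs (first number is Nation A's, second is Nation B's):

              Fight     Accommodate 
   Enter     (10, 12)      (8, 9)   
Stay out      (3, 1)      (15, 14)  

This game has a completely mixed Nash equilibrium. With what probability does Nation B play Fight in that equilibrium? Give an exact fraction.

Let q be the probability that Nation B plays Fight. In a completely mixed equilibrium, Nation A must be indifferent between Enter and Stay out.
Nation A's expected payoff from Enter is 10q + 8(1−q); from Stay out it is 3q + 15(1−q).
Setting these equal: 2q + 8 = −12q + 15, so q = 1/2.

1/2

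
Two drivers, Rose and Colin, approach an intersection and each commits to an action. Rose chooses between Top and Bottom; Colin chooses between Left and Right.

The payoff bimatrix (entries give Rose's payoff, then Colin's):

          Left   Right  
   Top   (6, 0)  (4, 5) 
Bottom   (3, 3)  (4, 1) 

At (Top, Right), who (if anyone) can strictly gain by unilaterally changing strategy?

Neither

Rose at (Top, Right) earns 4; deviating to Bottom yields 4 — not better.
Colin earns 5; deviating to Left yields 0 — not better.
Neither player can strictly improve; the profile is a Nash equilibrium.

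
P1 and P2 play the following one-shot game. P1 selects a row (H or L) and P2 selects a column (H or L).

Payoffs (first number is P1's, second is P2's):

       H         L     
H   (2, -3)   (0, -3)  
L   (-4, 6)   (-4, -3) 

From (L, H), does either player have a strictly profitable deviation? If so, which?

P1

P1 at (L, H) earns -4; deviating to H yields 2 — a strict improvement.
P2 earns 6; deviating to L yields -3 — not better.
Only P1 has a strictly profitable deviation.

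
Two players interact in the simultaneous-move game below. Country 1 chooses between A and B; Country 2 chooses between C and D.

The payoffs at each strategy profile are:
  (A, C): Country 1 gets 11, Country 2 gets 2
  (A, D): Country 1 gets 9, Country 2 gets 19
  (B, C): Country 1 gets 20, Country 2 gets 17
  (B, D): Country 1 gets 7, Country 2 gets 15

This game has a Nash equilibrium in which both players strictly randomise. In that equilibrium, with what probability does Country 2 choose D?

9/11

Let c be the probability that Country 2 plays C. In a completely mixed equilibrium, Country 1 must be indifferent between A and B.
Country 1's expected payoff from A is 11c + 9(1−c); from B it is 20c + 7(1−c).
Setting these equal: 2c + 9 = 13c + 7, so c = 2/11.
Therefore Country 2 plays D with probability 1 − 2/11 = 9/11.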